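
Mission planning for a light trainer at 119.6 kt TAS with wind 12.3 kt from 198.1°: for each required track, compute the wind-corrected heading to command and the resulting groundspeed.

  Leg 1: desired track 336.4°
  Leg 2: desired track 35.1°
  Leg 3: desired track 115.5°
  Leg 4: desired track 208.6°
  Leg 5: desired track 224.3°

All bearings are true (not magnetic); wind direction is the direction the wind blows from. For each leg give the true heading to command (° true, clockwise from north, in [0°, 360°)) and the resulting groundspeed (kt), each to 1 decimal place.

Leg 1: desired track 336.4°; wind correction -3.9° → command heading 332.5°, groundspeed 128.5 kt
Leg 2: desired track 35.1°; wind correction +1.7° → command heading 36.8°, groundspeed 131.3 kt
Leg 3: desired track 115.5°; wind correction +5.9° → command heading 121.4°, groundspeed 117.4 kt
Leg 4: desired track 208.6°; wind correction -1.1° → command heading 207.5°, groundspeed 107.5 kt
Leg 5: desired track 224.3°; wind correction -2.6° → command heading 221.7°, groundspeed 108.4 kt

Leg 1: heading=332.5°, groundspeed=128.5 kt
Leg 2: heading=36.8°, groundspeed=131.3 kt
Leg 3: heading=121.4°, groundspeed=117.4 kt
Leg 4: heading=207.5°, groundspeed=107.5 kt
Leg 5: heading=221.7°, groundspeed=108.4 kt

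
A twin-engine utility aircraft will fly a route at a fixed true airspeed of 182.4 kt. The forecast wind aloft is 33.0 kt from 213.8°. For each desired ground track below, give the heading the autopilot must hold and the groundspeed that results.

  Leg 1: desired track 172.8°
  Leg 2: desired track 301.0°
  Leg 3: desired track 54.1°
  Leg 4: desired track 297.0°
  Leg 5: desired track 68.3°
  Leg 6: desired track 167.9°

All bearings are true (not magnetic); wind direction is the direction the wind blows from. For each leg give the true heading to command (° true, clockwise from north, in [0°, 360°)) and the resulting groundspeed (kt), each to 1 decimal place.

Leg 1: heading=179.6°, groundspeed=156.2 kt
Leg 2: heading=290.6°, groundspeed=177.8 kt
Leg 3: heading=57.7°, groundspeed=213.0 kt
Leg 4: heading=286.7°, groundspeed=175.5 kt
Leg 5: heading=74.2°, groundspeed=208.6 kt
Leg 6: heading=175.4°, groundspeed=157.9 kt

Leg 1: desired track 172.8°; wind correction +6.8° → command heading 179.6°, groundspeed 156.2 kt
Leg 2: desired track 301.0°; wind correction -10.4° → command heading 290.6°, groundspeed 177.8 kt
Leg 3: desired track 54.1°; wind correction +3.6° → command heading 57.7°, groundspeed 213.0 kt
Leg 4: desired track 297.0°; wind correction -10.3° → command heading 286.7°, groundspeed 175.5 kt
Leg 5: desired track 68.3°; wind correction +5.9° → command heading 74.2°, groundspeed 208.6 kt
Leg 6: desired track 167.9°; wind correction +7.5° → command heading 175.4°, groundspeed 157.9 kt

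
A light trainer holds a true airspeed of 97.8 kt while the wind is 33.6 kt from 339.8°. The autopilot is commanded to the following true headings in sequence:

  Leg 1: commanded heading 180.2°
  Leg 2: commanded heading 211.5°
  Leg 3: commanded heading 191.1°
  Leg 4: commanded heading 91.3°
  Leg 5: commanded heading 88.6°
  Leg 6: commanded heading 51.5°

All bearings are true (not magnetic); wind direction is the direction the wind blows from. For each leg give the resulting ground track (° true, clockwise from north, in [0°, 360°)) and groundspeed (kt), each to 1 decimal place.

Leg 1: heading 180.2°; drift -5.2° → track 175.0°, groundspeed 129.8 kt
Leg 2: heading 211.5°; drift -12.5° → track 199.0°, groundspeed 121.5 kt
Leg 3: heading 191.1°; drift -7.9° → track 183.2°, groundspeed 127.7 kt
Leg 4: heading 91.3°; drift +15.8° → track 107.1°, groundspeed 114.5 kt
Leg 5: heading 88.6°; drift +16.3° → track 104.9°, groundspeed 113.2 kt
Leg 6: heading 51.5°; drift +20.1° → track 71.6°, groundspeed 92.9 kt

Leg 1: track=175.0°, groundspeed=129.8 kt
Leg 2: track=199.0°, groundspeed=121.5 kt
Leg 3: track=183.2°, groundspeed=127.7 kt
Leg 4: track=107.1°, groundspeed=114.5 kt
Leg 5: track=104.9°, groundspeed=113.2 kt
Leg 6: track=71.6°, groundspeed=92.9 kt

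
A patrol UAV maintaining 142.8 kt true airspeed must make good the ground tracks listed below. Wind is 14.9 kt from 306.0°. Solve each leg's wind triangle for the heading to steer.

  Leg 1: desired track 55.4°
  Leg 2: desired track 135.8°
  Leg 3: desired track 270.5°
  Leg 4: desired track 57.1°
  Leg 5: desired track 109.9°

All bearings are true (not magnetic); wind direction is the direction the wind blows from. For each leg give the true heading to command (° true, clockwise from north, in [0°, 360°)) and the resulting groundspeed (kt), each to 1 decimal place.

Leg 1: desired track 55.4°; wind correction -5.6° → command heading 49.8°, groundspeed 147.1 kt
Leg 2: desired track 135.8°; wind correction +1.0° → command heading 136.8°, groundspeed 157.5 kt
Leg 3: desired track 270.5°; wind correction +3.5° → command heading 274.0°, groundspeed 130.4 kt
Leg 4: desired track 57.1°; wind correction -5.6° → command heading 51.5°, groundspeed 147.5 kt
Leg 5: desired track 109.9°; wind correction -1.7° → command heading 108.2°, groundspeed 157.1 kt

Leg 1: heading=49.8°, groundspeed=147.1 kt
Leg 2: heading=136.8°, groundspeed=157.5 kt
Leg 3: heading=274.0°, groundspeed=130.4 kt
Leg 4: heading=51.5°, groundspeed=147.5 kt
Leg 5: heading=108.2°, groundspeed=157.1 kt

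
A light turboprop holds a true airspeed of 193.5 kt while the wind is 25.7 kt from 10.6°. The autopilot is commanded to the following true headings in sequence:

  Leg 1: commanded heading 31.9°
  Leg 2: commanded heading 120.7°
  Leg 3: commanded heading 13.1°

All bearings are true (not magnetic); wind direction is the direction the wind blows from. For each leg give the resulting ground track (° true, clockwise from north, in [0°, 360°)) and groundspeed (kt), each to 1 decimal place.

Leg 1: track=35.1°, groundspeed=169.8 kt
Leg 2: track=127.5°, groundspeed=203.8 kt
Leg 3: track=13.5°, groundspeed=167.8 kt

Leg 1: heading 31.9°; drift +3.2° → track 35.1°, groundspeed 169.8 kt
Leg 2: heading 120.7°; drift +6.8° → track 127.5°, groundspeed 203.8 kt
Leg 3: heading 13.1°; drift +0.4° → track 13.5°, groundspeed 167.8 kt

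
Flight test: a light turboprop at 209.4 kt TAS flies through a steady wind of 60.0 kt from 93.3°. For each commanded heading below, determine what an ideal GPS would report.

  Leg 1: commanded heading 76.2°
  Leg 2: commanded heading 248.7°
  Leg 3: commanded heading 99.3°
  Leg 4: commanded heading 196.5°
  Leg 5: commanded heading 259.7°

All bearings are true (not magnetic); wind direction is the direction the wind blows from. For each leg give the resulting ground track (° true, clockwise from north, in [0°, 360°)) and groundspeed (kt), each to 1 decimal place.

Leg 1: heading 76.2°; drift -6.6° → track 69.6°, groundspeed 153.1 kt
Leg 2: heading 248.7°; drift +5.4° → track 254.1°, groundspeed 265.1 kt
Leg 3: heading 99.3°; drift +2.4° → track 101.7°, groundspeed 149.9 kt
Leg 4: heading 196.5°; drift +14.7° → track 211.2°, groundspeed 230.6 kt
Leg 5: heading 259.7°; drift +3.0° → track 262.7°, groundspeed 268.1 kt

Leg 1: track=69.6°, groundspeed=153.1 kt
Leg 2: track=254.1°, groundspeed=265.1 kt
Leg 3: track=101.7°, groundspeed=149.9 kt
Leg 4: track=211.2°, groundspeed=230.6 kt
Leg 5: track=262.7°, groundspeed=268.1 kt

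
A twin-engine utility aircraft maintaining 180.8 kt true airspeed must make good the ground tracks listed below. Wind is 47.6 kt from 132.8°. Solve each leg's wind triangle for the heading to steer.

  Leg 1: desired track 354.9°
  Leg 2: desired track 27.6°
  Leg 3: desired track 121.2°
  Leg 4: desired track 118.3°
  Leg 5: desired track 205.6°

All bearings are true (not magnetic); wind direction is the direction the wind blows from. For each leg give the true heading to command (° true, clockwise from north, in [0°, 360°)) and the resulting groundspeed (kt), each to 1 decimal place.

Leg 1: heading=5.1°, groundspeed=213.3 kt
Leg 2: heading=42.3°, groundspeed=187.3 kt
Leg 3: heading=124.2°, groundspeed=133.9 kt
Leg 4: heading=122.1°, groundspeed=134.3 kt
Leg 5: heading=191.0°, groundspeed=160.9 kt

Leg 1: desired track 354.9°; wind correction +10.2° → command heading 5.1°, groundspeed 213.3 kt
Leg 2: desired track 27.6°; wind correction +14.7° → command heading 42.3°, groundspeed 187.3 kt
Leg 3: desired track 121.2°; wind correction +3.0° → command heading 124.2°, groundspeed 133.9 kt
Leg 4: desired track 118.3°; wind correction +3.8° → command heading 122.1°, groundspeed 134.3 kt
Leg 5: desired track 205.6°; wind correction -14.6° → command heading 191.0°, groundspeed 160.9 kt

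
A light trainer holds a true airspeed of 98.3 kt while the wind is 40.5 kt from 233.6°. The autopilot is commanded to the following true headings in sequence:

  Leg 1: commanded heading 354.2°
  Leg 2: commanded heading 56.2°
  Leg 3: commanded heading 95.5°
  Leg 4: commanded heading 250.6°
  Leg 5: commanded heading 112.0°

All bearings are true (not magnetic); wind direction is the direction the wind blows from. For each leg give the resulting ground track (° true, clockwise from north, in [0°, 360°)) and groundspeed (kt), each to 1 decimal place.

Leg 1: track=10.5°, groundspeed=123.9 kt
Leg 2: track=55.4°, groundspeed=138.8 kt
Leg 3: track=83.6°, groundspeed=131.3 kt
Leg 4: track=261.8°, groundspeed=60.7 kt
Leg 5: track=95.9°, groundspeed=124.4 kt

Leg 1: heading 354.2°; drift +16.3° → track 10.5°, groundspeed 123.9 kt
Leg 2: heading 56.2°; drift -0.8° → track 55.4°, groundspeed 138.8 kt
Leg 3: heading 95.5°; drift -11.9° → track 83.6°, groundspeed 131.3 kt
Leg 4: heading 250.6°; drift +11.2° → track 261.8°, groundspeed 60.7 kt
Leg 5: heading 112.0°; drift -16.1° → track 95.9°, groundspeed 124.4 kt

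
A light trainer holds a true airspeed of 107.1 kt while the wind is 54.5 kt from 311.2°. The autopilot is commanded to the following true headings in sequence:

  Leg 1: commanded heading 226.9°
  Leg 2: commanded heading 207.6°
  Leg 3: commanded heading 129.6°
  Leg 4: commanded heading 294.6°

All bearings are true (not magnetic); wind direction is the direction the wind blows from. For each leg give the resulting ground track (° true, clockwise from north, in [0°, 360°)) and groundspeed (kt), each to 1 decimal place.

Leg 1: track=198.8°, groundspeed=115.2 kt
Leg 2: track=183.8°, groundspeed=131.1 kt
Leg 3: track=130.1°, groundspeed=161.6 kt
Leg 4: track=278.8°, groundspeed=57.0 kt

Leg 1: heading 226.9°; drift -28.1° → track 198.8°, groundspeed 115.2 kt
Leg 2: heading 207.6°; drift -23.8° → track 183.8°, groundspeed 131.1 kt
Leg 3: heading 129.6°; drift +0.5° → track 130.1°, groundspeed 161.6 kt
Leg 4: heading 294.6°; drift -15.8° → track 278.8°, groundspeed 57.0 kt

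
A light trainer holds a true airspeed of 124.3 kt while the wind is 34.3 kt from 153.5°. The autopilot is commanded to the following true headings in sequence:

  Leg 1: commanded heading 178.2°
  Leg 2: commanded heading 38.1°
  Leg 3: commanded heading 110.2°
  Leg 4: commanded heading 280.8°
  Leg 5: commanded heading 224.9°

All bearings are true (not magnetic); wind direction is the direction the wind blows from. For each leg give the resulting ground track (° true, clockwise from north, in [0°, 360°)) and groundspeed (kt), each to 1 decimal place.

Leg 1: track=186.9°, groundspeed=94.2 kt
Leg 2: track=25.5°, groundspeed=142.4 kt
Leg 3: track=96.9°, groundspeed=102.1 kt
Leg 4: track=291.5°, groundspeed=147.6 kt
Leg 5: track=240.9°, groundspeed=117.9 kt

Leg 1: heading 178.2°; drift +8.7° → track 186.9°, groundspeed 94.2 kt
Leg 2: heading 38.1°; drift -12.6° → track 25.5°, groundspeed 142.4 kt
Leg 3: heading 110.2°; drift -13.3° → track 96.9°, groundspeed 102.1 kt
Leg 4: heading 280.8°; drift +10.7° → track 291.5°, groundspeed 147.6 kt
Leg 5: heading 224.9°; drift +16.0° → track 240.9°, groundspeed 117.9 kt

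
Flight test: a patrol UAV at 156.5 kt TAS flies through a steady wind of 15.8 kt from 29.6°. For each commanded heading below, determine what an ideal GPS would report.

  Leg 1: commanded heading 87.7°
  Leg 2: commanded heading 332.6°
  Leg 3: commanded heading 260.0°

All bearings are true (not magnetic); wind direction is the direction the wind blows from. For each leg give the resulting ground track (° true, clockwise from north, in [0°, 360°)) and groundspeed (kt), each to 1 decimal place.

Leg 1: track=92.9°, groundspeed=148.8 kt
Leg 2: track=327.5°, groundspeed=148.5 kt
Leg 3: track=255.8°, groundspeed=167.0 kt

Leg 1: heading 87.7°; drift +5.2° → track 92.9°, groundspeed 148.8 kt
Leg 2: heading 332.6°; drift -5.1° → track 327.5°, groundspeed 148.5 kt
Leg 3: heading 260.0°; drift -4.2° → track 255.8°, groundspeed 167.0 kt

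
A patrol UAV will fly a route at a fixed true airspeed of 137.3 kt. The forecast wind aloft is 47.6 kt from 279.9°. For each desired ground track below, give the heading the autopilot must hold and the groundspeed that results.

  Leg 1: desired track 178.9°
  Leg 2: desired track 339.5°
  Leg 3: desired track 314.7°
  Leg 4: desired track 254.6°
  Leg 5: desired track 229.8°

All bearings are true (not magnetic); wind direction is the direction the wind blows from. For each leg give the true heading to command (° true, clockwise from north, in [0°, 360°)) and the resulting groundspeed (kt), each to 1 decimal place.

Leg 1: heading=198.8°, groundspeed=138.2 kt
Leg 2: heading=322.1°, groundspeed=106.9 kt
Leg 3: heading=303.3°, groundspeed=95.5 kt
Leg 4: heading=263.1°, groundspeed=92.8 kt
Leg 5: heading=245.2°, groundspeed=101.8 kt

Leg 1: desired track 178.9°; wind correction +19.9° → command heading 198.8°, groundspeed 138.2 kt
Leg 2: desired track 339.5°; wind correction -17.4° → command heading 322.1°, groundspeed 106.9 kt
Leg 3: desired track 314.7°; wind correction -11.4° → command heading 303.3°, groundspeed 95.5 kt
Leg 4: desired track 254.6°; wind correction +8.5° → command heading 263.1°, groundspeed 92.8 kt
Leg 5: desired track 229.8°; wind correction +15.4° → command heading 245.2°, groundspeed 101.8 kt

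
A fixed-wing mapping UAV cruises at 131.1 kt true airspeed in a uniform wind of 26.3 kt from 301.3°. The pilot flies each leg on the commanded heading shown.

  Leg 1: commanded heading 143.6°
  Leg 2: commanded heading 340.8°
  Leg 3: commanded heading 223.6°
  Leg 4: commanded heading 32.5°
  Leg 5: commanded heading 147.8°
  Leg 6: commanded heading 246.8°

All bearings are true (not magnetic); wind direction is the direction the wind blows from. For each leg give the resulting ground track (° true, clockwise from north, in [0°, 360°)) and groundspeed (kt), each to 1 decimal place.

Leg 1: track=139.9°, groundspeed=155.8 kt
Leg 2: track=349.4°, groundspeed=112.1 kt
Leg 3: track=212.0°, groundspeed=128.1 kt
Leg 4: track=43.8°, groundspeed=134.3 kt
Leg 5: track=143.5°, groundspeed=155.1 kt
Leg 6: track=236.3°, groundspeed=117.8 kt

Leg 1: heading 143.6°; drift -3.7° → track 139.9°, groundspeed 155.8 kt
Leg 2: heading 340.8°; drift +8.6° → track 349.4°, groundspeed 112.1 kt
Leg 3: heading 223.6°; drift -11.6° → track 212.0°, groundspeed 128.1 kt
Leg 4: heading 32.5°; drift +11.3° → track 43.8°, groundspeed 134.3 kt
Leg 5: heading 147.8°; drift -4.3° → track 143.5°, groundspeed 155.1 kt
Leg 6: heading 246.8°; drift -10.5° → track 236.3°, groundspeed 117.8 kt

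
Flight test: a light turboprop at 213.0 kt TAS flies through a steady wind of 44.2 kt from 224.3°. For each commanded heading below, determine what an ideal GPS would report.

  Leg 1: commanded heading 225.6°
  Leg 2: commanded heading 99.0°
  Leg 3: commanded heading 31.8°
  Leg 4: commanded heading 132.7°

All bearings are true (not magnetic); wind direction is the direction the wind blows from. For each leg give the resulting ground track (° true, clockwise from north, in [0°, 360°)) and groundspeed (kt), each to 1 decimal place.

Leg 1: track=225.9°, groundspeed=168.8 kt
Leg 2: track=90.4°, groundspeed=241.3 kt
Leg 3: track=33.9°, groundspeed=256.3 kt
Leg 4: track=121.0°, groundspeed=218.7 kt

Leg 1: heading 225.6°; drift +0.3° → track 225.9°, groundspeed 168.8 kt
Leg 2: heading 99.0°; drift -8.6° → track 90.4°, groundspeed 241.3 kt
Leg 3: heading 31.8°; drift +2.1° → track 33.9°, groundspeed 256.3 kt
Leg 4: heading 132.7°; drift -11.7° → track 121.0°, groundspeed 218.7 kt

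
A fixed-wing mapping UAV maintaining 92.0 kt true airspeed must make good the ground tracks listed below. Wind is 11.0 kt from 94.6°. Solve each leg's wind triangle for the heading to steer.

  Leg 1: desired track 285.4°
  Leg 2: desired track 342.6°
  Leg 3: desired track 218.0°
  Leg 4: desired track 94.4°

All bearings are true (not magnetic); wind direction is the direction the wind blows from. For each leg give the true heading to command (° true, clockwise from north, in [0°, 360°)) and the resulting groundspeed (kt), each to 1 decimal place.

Leg 1: heading=286.7°, groundspeed=102.8 kt
Leg 2: heading=349.0°, groundspeed=95.6 kt
Leg 3: heading=212.3°, groundspeed=97.6 kt
Leg 4: heading=94.4°, groundspeed=81.0 kt

Leg 1: desired track 285.4°; wind correction +1.3° → command heading 286.7°, groundspeed 102.8 kt
Leg 2: desired track 342.6°; wind correction +6.4° → command heading 349.0°, groundspeed 95.6 kt
Leg 3: desired track 218.0°; wind correction -5.7° → command heading 212.3°, groundspeed 97.6 kt
Leg 4: desired track 94.4°; wind correction +0.0° → command heading 94.4°, groundspeed 81.0 kt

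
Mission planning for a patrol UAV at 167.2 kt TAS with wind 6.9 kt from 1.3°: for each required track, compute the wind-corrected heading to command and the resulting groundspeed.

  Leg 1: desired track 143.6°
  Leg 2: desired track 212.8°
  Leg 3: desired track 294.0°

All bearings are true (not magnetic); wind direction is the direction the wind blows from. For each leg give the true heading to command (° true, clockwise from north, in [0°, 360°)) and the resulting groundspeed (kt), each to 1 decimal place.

Leg 1: heading=142.2°, groundspeed=172.6 kt
Leg 2: heading=214.0°, groundspeed=173.0 kt
Leg 3: heading=296.2°, groundspeed=164.4 kt

Leg 1: desired track 143.6°; wind correction -1.4° → command heading 142.2°, groundspeed 172.6 kt
Leg 2: desired track 212.8°; wind correction +1.2° → command heading 214.0°, groundspeed 173.0 kt
Leg 3: desired track 294.0°; wind correction +2.2° → command heading 296.2°, groundspeed 164.4 kt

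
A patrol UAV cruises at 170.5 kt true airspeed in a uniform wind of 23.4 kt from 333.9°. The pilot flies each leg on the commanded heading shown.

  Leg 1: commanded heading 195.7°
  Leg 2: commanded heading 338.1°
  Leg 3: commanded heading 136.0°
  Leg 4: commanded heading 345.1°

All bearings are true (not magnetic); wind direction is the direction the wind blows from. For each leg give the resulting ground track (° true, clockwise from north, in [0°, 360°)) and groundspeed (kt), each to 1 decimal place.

Leg 1: heading 195.7°; drift -4.7° → track 191.0°, groundspeed 188.6 kt
Leg 2: heading 338.1°; drift +0.7° → track 338.8°, groundspeed 147.2 kt
Leg 3: heading 136.0°; drift +2.1° → track 138.1°, groundspeed 192.9 kt
Leg 4: heading 345.1°; drift +1.8° → track 346.9°, groundspeed 147.6 kt

Leg 1: track=191.0°, groundspeed=188.6 kt
Leg 2: track=338.8°, groundspeed=147.2 kt
Leg 3: track=138.1°, groundspeed=192.9 kt
Leg 4: track=346.9°, groundspeed=147.6 kt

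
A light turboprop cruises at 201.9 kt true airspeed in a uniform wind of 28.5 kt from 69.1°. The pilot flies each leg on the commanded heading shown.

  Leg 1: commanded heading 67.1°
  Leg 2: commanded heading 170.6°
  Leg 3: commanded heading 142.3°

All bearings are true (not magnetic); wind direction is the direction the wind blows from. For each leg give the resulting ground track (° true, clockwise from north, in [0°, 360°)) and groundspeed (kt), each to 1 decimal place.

Leg 1: track=66.8°, groundspeed=173.4 kt
Leg 2: track=178.3°, groundspeed=209.5 kt
Leg 3: track=150.3°, groundspeed=195.6 kt

Leg 1: heading 67.1°; drift -0.3° → track 66.8°, groundspeed 173.4 kt
Leg 2: heading 170.6°; drift +7.7° → track 178.3°, groundspeed 209.5 kt
Leg 3: heading 142.3°; drift +8.0° → track 150.3°, groundspeed 195.6 kt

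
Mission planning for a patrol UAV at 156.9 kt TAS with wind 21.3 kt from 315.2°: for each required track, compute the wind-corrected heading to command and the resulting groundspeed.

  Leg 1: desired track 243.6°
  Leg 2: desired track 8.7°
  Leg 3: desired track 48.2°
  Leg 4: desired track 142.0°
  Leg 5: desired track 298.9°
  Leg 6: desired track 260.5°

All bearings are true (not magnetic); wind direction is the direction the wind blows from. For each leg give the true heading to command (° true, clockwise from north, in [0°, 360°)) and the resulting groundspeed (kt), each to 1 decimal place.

Leg 1: heading=251.0°, groundspeed=148.9 kt
Leg 2: heading=2.4°, groundspeed=143.3 kt
Leg 3: heading=40.4°, groundspeed=156.6 kt
Leg 4: heading=142.9°, groundspeed=178.0 kt
Leg 5: heading=301.1°, groundspeed=136.3 kt
Leg 6: heading=266.9°, groundspeed=143.6 kt

Leg 1: desired track 243.6°; wind correction +7.4° → command heading 251.0°, groundspeed 148.9 kt
Leg 2: desired track 8.7°; wind correction -6.3° → command heading 2.4°, groundspeed 143.3 kt
Leg 3: desired track 48.2°; wind correction -7.8° → command heading 40.4°, groundspeed 156.6 kt
Leg 4: desired track 142.0°; wind correction +0.9° → command heading 142.9°, groundspeed 178.0 kt
Leg 5: desired track 298.9°; wind correction +2.2° → command heading 301.1°, groundspeed 136.3 kt
Leg 6: desired track 260.5°; wind correction +6.4° → command heading 266.9°, groundspeed 143.6 kt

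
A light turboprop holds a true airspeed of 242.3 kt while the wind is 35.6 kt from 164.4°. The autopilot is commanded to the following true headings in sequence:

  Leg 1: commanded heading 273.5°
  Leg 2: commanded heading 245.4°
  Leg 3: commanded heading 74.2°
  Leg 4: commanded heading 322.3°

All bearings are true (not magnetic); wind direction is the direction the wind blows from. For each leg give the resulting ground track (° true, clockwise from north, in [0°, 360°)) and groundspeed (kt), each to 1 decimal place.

Leg 1: track=281.0°, groundspeed=256.2 kt
Leg 2: track=253.8°, groundspeed=239.3 kt
Leg 3: track=65.8°, groundspeed=245.0 kt
Leg 4: track=325.1°, groundspeed=275.6 kt

Leg 1: heading 273.5°; drift +7.5° → track 281.0°, groundspeed 256.2 kt
Leg 2: heading 245.4°; drift +8.4° → track 253.8°, groundspeed 239.3 kt
Leg 3: heading 74.2°; drift -8.4° → track 65.8°, groundspeed 245.0 kt
Leg 4: heading 322.3°; drift +2.8° → track 325.1°, groundspeed 275.6 kt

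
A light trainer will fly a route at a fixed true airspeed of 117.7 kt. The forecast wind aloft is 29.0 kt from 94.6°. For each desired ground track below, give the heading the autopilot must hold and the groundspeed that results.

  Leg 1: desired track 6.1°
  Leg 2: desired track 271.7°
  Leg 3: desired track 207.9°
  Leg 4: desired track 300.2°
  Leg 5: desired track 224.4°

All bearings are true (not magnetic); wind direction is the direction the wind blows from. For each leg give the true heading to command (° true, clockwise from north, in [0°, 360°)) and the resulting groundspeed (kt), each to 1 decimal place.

Leg 1: heading=20.4°, groundspeed=113.3 kt
Leg 2: heading=271.0°, groundspeed=146.7 kt
Leg 3: heading=194.8°, groundspeed=126.1 kt
Leg 4: heading=306.3°, groundspeed=143.2 kt
Leg 5: heading=213.5°, groundspeed=134.1 kt

Leg 1: desired track 6.1°; wind correction +14.3° → command heading 20.4°, groundspeed 113.3 kt
Leg 2: desired track 271.7°; wind correction -0.7° → command heading 271.0°, groundspeed 146.7 kt
Leg 3: desired track 207.9°; wind correction -13.1° → command heading 194.8°, groundspeed 126.1 kt
Leg 4: desired track 300.2°; wind correction +6.1° → command heading 306.3°, groundspeed 143.2 kt
Leg 5: desired track 224.4°; wind correction -10.9° → command heading 213.5°, groundspeed 134.1 kt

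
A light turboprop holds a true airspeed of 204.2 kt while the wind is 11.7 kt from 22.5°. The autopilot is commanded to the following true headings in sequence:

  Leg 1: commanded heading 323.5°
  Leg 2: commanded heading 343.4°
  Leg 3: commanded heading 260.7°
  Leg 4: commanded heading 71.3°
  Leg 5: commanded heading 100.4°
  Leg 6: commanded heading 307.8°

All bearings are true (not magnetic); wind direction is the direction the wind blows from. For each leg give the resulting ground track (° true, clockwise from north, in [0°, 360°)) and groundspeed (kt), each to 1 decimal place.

Leg 1: heading 323.5°; drift -2.9° → track 320.6°, groundspeed 198.4 kt
Leg 2: heading 343.4°; drift -2.2° → track 341.2°, groundspeed 195.3 kt
Leg 3: heading 260.7°; drift -2.7° → track 258.0°, groundspeed 210.6 kt
Leg 4: heading 71.3°; drift +2.6° → track 73.9°, groundspeed 196.7 kt
Leg 5: heading 100.4°; drift +3.2° → track 103.6°, groundspeed 202.1 kt
Leg 6: heading 307.8°; drift -3.2° → track 304.6°, groundspeed 201.4 kt

Leg 1: track=320.6°, groundspeed=198.4 kt
Leg 2: track=341.2°, groundspeed=195.3 kt
Leg 3: track=258.0°, groundspeed=210.6 kt
Leg 4: track=73.9°, groundspeed=196.7 kt
Leg 5: track=103.6°, groundspeed=202.1 kt
Leg 6: track=304.6°, groundspeed=201.4 kt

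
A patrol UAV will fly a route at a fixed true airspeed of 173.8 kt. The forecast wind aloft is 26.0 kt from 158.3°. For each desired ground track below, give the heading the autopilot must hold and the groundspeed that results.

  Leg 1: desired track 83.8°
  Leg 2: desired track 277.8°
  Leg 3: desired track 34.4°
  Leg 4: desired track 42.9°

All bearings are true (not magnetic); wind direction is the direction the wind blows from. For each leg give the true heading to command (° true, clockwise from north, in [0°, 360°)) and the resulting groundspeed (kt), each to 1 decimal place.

Leg 1: desired track 83.8°; wind correction +8.3° → command heading 92.1°, groundspeed 165.0 kt
Leg 2: desired track 277.8°; wind correction -7.5° → command heading 270.3°, groundspeed 185.1 kt
Leg 3: desired track 34.4°; wind correction +7.1° → command heading 41.5°, groundspeed 187.0 kt
Leg 4: desired track 42.9°; wind correction +7.8° → command heading 50.7°, groundspeed 183.4 kt

Leg 1: heading=92.1°, groundspeed=165.0 kt
Leg 2: heading=270.3°, groundspeed=185.1 kt
Leg 3: heading=41.5°, groundspeed=187.0 kt
Leg 4: heading=50.7°, groundspeed=183.4 kt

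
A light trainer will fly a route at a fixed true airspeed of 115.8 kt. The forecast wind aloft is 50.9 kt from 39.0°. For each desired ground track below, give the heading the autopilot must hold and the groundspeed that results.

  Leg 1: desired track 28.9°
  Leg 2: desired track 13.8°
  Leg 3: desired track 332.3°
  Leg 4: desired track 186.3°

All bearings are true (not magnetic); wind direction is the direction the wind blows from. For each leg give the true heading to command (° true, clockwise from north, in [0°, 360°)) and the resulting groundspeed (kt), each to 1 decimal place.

Leg 1: heading=33.3°, groundspeed=65.3 kt
Leg 2: heading=24.6°, groundspeed=67.7 kt
Leg 3: heading=356.1°, groundspeed=85.8 kt
Leg 4: heading=172.6°, groundspeed=155.3 kt

Leg 1: desired track 28.9°; wind correction +4.4° → command heading 33.3°, groundspeed 65.3 kt
Leg 2: desired track 13.8°; wind correction +10.8° → command heading 24.6°, groundspeed 67.7 kt
Leg 3: desired track 332.3°; wind correction +23.8° → command heading 356.1°, groundspeed 85.8 kt
Leg 4: desired track 186.3°; wind correction -13.7° → command heading 172.6°, groundspeed 155.3 kt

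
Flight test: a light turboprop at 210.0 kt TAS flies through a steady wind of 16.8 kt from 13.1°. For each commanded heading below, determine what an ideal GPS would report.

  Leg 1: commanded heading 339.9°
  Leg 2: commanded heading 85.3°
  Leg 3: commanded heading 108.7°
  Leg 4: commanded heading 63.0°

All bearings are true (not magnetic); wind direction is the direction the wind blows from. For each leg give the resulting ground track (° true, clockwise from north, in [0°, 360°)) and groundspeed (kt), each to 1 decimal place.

Leg 1: track=337.2°, groundspeed=196.2 kt
Leg 2: track=89.8°, groundspeed=205.5 kt
Leg 3: track=113.2°, groundspeed=212.3 kt
Leg 4: track=66.7°, groundspeed=199.6 kt

Leg 1: heading 339.9°; drift -2.7° → track 337.2°, groundspeed 196.2 kt
Leg 2: heading 85.3°; drift +4.5° → track 89.8°, groundspeed 205.5 kt
Leg 3: heading 108.7°; drift +4.5° → track 113.2°, groundspeed 212.3 kt
Leg 4: heading 63.0°; drift +3.7° → track 66.7°, groundspeed 199.6 kt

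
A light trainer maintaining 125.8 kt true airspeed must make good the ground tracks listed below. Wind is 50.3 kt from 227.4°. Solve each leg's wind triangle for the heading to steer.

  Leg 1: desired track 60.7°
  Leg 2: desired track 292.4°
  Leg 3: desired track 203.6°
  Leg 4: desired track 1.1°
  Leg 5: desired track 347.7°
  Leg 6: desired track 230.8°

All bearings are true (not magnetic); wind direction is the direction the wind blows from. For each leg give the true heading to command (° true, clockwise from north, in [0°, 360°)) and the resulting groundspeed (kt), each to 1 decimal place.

Leg 1: desired track 60.7°; wind correction +5.3° → command heading 66.0°, groundspeed 174.2 kt
Leg 2: desired track 292.4°; wind correction -21.2° → command heading 271.2°, groundspeed 96.0 kt
Leg 3: desired track 203.6°; wind correction +9.3° → command heading 212.9°, groundspeed 78.1 kt
Leg 4: desired track 1.1°; wind correction -16.8° → command heading 344.3°, groundspeed 155.2 kt
Leg 5: desired track 347.7°; wind correction -20.2° → command heading 327.5°, groundspeed 143.4 kt
Leg 6: desired track 230.8°; wind correction -1.4° → command heading 229.4°, groundspeed 75.6 kt

Leg 1: heading=66.0°, groundspeed=174.2 kt
Leg 2: heading=271.2°, groundspeed=96.0 kt
Leg 3: heading=212.9°, groundspeed=78.1 kt
Leg 4: heading=344.3°, groundspeed=155.2 kt
Leg 5: heading=327.5°, groundspeed=143.4 kt
Leg 6: heading=229.4°, groundspeed=75.6 kt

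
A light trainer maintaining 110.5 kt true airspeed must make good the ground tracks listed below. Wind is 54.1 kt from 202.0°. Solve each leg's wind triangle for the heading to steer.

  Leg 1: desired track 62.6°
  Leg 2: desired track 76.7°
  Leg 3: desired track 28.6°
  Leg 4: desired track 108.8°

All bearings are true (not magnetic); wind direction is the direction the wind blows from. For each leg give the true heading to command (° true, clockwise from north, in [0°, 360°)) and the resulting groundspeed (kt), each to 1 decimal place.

Leg 1: desired track 62.6°; wind correction +18.6° → command heading 81.2°, groundspeed 145.8 kt
Leg 2: desired track 76.7°; wind correction +23.6° → command heading 100.3°, groundspeed 132.6 kt
Leg 3: desired track 28.6°; wind correction +3.2° → command heading 31.8°, groundspeed 164.1 kt
Leg 4: desired track 108.8°; wind correction +29.3° → command heading 138.1°, groundspeed 99.4 kt

Leg 1: heading=81.2°, groundspeed=145.8 kt
Leg 2: heading=100.3°, groundspeed=132.6 kt
Leg 3: heading=31.8°, groundspeed=164.1 kt
Leg 4: heading=138.1°, groundspeed=99.4 kt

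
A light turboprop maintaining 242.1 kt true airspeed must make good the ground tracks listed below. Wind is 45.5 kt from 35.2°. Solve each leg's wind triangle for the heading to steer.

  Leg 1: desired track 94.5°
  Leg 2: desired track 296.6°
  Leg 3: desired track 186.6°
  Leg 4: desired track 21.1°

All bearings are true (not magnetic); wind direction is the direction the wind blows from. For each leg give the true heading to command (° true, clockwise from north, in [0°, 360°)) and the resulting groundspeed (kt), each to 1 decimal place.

Leg 1: desired track 94.5°; wind correction -9.3° → command heading 85.2°, groundspeed 215.7 kt
Leg 2: desired track 296.6°; wind correction +10.7° → command heading 307.3°, groundspeed 244.7 kt
Leg 3: desired track 186.6°; wind correction -5.2° → command heading 181.4°, groundspeed 281.1 kt
Leg 4: desired track 21.1°; wind correction +2.6° → command heading 23.7°, groundspeed 197.7 kt

Leg 1: heading=85.2°, groundspeed=215.7 kt
Leg 2: heading=307.3°, groundspeed=244.7 kt
Leg 3: heading=181.4°, groundspeed=281.1 kt
Leg 4: heading=23.7°, groundspeed=197.7 kt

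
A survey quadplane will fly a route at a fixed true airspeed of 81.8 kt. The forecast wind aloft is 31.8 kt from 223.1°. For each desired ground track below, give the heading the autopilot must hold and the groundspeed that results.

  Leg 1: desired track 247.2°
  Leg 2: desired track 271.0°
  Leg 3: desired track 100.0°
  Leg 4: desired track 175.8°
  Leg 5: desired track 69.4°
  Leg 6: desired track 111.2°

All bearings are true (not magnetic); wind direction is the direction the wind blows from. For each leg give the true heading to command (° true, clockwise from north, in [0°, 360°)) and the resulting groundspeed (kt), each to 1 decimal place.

Leg 1: desired track 247.2°; wind correction -9.1° → command heading 238.1°, groundspeed 51.7 kt
Leg 2: desired track 271.0°; wind correction -16.8° → command heading 254.2°, groundspeed 57.0 kt
Leg 3: desired track 100.0°; wind correction +19.0° → command heading 119.0°, groundspeed 94.7 kt
Leg 4: desired track 175.8°; wind correction +16.6° → command heading 192.4°, groundspeed 56.8 kt
Leg 5: desired track 69.4°; wind correction +9.9° → command heading 79.3°, groundspeed 109.1 kt
Leg 6: desired track 111.2°; wind correction +21.1° → command heading 132.3°, groundspeed 88.2 kt

Leg 1: heading=238.1°, groundspeed=51.7 kt
Leg 2: heading=254.2°, groundspeed=57.0 kt
Leg 3: heading=119.0°, groundspeed=94.7 kt
Leg 4: heading=192.4°, groundspeed=56.8 kt
Leg 5: heading=79.3°, groundspeed=109.1 kt
Leg 6: heading=132.3°, groundspeed=88.2 kt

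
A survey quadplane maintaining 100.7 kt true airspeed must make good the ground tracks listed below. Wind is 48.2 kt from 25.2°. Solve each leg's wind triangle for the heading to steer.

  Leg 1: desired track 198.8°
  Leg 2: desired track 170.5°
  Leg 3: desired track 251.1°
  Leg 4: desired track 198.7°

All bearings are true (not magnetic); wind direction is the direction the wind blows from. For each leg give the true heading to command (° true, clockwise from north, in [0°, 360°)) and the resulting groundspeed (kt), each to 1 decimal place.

Leg 1: heading=195.7°, groundspeed=148.5 kt
Leg 2: heading=154.7°, groundspeed=136.5 kt
Leg 3: heading=271.2°, groundspeed=128.1 kt
Leg 4: heading=195.6°, groundspeed=148.4 kt

Leg 1: desired track 198.8°; wind correction -3.1° → command heading 195.7°, groundspeed 148.5 kt
Leg 2: desired track 170.5°; wind correction -15.8° → command heading 154.7°, groundspeed 136.5 kt
Leg 3: desired track 251.1°; wind correction +20.1° → command heading 271.2°, groundspeed 128.1 kt
Leg 4: desired track 198.7°; wind correction -3.1° → command heading 195.6°, groundspeed 148.4 kt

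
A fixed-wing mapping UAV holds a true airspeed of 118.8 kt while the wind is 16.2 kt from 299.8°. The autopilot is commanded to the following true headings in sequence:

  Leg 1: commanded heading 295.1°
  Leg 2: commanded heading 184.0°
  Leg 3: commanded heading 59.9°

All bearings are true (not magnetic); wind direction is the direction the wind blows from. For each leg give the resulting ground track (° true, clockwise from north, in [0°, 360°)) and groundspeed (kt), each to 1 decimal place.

Leg 1: heading 295.1°; drift -0.7° → track 294.4°, groundspeed 102.7 kt
Leg 2: heading 184.0°; drift -6.6° → track 177.4°, groundspeed 126.7 kt
Leg 3: heading 59.9°; drift +6.3° → track 66.2°, groundspeed 127.7 kt

Leg 1: track=294.4°, groundspeed=102.7 kt
Leg 2: track=177.4°, groundspeed=126.7 kt
Leg 3: track=66.2°, groundspeed=127.7 kt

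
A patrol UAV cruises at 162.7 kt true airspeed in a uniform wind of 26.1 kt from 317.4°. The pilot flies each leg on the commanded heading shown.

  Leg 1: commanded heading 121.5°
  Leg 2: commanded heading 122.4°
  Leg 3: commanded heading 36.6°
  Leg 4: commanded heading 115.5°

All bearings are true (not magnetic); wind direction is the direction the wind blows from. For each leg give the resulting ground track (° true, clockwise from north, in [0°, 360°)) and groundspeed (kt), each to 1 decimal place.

Leg 1: track=123.7°, groundspeed=187.9 kt
Leg 2: track=124.5°, groundspeed=188.0 kt
Leg 3: track=45.8°, groundspeed=159.9 kt
Leg 4: track=118.5°, groundspeed=187.2 kt

Leg 1: heading 121.5°; drift +2.2° → track 123.7°, groundspeed 187.9 kt
Leg 2: heading 122.4°; drift +2.1° → track 124.5°, groundspeed 188.0 kt
Leg 3: heading 36.6°; drift +9.2° → track 45.8°, groundspeed 159.9 kt
Leg 4: heading 115.5°; drift +3.0° → track 118.5°, groundspeed 187.2 kt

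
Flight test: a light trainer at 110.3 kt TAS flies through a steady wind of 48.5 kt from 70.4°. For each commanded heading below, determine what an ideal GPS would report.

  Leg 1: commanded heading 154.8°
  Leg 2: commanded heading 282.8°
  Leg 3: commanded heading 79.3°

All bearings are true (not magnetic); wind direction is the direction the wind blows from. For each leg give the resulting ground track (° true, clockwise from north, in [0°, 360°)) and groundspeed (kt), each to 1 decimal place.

Leg 1: heading 154.8°; drift +24.6° → track 179.4°, groundspeed 116.1 kt
Leg 2: heading 282.8°; drift -9.7° → track 273.1°, groundspeed 153.5 kt
Leg 3: heading 79.3°; drift +6.9° → track 86.2°, groundspeed 62.8 kt

Leg 1: track=179.4°, groundspeed=116.1 kt
Leg 2: track=273.1°, groundspeed=153.5 kt
Leg 3: track=86.2°, groundspeed=62.8 kt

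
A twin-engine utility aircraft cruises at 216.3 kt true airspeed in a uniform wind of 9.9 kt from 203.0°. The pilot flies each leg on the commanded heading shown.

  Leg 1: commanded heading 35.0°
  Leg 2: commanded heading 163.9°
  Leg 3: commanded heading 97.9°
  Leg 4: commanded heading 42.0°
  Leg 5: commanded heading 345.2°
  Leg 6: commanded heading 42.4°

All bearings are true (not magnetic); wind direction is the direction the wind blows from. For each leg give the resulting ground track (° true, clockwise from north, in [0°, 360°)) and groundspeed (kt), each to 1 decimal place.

Leg 1: track=34.5°, groundspeed=226.0 kt
Leg 2: track=162.2°, groundspeed=208.7 kt
Leg 3: track=95.4°, groundspeed=219.1 kt
Leg 4: track=41.2°, groundspeed=225.7 kt
Leg 5: track=346.8°, groundspeed=224.2 kt
Leg 6: track=41.6°, groundspeed=225.7 kt

Leg 1: heading 35.0°; drift -0.5° → track 34.5°, groundspeed 226.0 kt
Leg 2: heading 163.9°; drift -1.7° → track 162.2°, groundspeed 208.7 kt
Leg 3: heading 97.9°; drift -2.5° → track 95.4°, groundspeed 219.1 kt
Leg 4: heading 42.0°; drift -0.8° → track 41.2°, groundspeed 225.7 kt
Leg 5: heading 345.2°; drift +1.6° → track 346.8°, groundspeed 224.2 kt
Leg 6: heading 42.4°; drift -0.8° → track 41.6°, groundspeed 225.7 kt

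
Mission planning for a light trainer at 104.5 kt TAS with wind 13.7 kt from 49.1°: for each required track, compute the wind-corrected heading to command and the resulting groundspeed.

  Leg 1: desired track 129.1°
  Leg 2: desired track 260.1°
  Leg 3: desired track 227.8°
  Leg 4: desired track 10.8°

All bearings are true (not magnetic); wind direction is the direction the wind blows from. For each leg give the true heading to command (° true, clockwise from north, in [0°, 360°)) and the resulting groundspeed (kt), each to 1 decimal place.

Leg 1: heading=121.7°, groundspeed=101.2 kt
Leg 2: heading=264.0°, groundspeed=116.0 kt
Leg 3: heading=227.6°, groundspeed=118.2 kt
Leg 4: heading=15.5°, groundspeed=93.4 kt

Leg 1: desired track 129.1°; wind correction -7.4° → command heading 121.7°, groundspeed 101.2 kt
Leg 2: desired track 260.1°; wind correction +3.9° → command heading 264.0°, groundspeed 116.0 kt
Leg 3: desired track 227.8°; wind correction -0.2° → command heading 227.6°, groundspeed 118.2 kt
Leg 4: desired track 10.8°; wind correction +4.7° → command heading 15.5°, groundspeed 93.4 kt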